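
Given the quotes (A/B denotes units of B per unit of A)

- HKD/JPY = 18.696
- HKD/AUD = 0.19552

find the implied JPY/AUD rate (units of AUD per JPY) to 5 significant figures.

1 JPY ÷ 18.696 = 0.0534874 HKD
0.0534874 HKD × 0.19552 = 0.0104579 AUD

JPY/AUD = 0.010458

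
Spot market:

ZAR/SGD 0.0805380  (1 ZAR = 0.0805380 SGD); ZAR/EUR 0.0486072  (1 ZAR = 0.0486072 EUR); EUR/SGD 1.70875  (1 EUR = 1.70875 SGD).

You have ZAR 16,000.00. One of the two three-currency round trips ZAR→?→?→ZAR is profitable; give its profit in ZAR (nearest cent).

Profitable loop is ZAR → EUR → SGD → ZAR:
ZAR 16,000.00 × 0.0486072 = EUR 777.72
EUR 777.72 × 1.70875 = SGD 1,328.92
SGD 1,328.92 ÷ 0.0805380 = ZAR 16,500.54
Profit = ZAR 16,500.54 − ZAR 16,000.00

Profit: ZAR 500.54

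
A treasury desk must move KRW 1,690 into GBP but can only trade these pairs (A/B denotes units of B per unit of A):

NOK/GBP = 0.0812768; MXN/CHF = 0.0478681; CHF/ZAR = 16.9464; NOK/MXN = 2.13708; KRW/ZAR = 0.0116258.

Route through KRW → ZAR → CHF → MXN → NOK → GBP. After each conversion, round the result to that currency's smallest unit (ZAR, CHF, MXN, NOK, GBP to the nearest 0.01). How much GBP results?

GBP 0.92

KRW 1,690 × 0.0116258 = ZAR 19.65
ZAR 19.65 ÷ 16.9464 = CHF 1.16
CHF 1.16 ÷ 0.0478681 = MXN 24.23
MXN 24.23 ÷ 2.13708 = NOK 11.34
NOK 11.34 × 0.0812768 = GBP 0.92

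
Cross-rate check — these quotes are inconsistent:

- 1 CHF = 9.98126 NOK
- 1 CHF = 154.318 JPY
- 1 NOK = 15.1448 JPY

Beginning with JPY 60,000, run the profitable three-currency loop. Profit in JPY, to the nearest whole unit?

Profitable loop is JPY → NOK → CHF → JPY:
JPY 60,000 ÷ 15.1448 = NOK 3,961.76
NOK 3,961.76 ÷ 9.98126 = CHF 396.92
CHF 396.92 × 154.318 = JPY 61,252
Profit = JPY 61,252 − JPY 60,000

Profit: JPY 1,252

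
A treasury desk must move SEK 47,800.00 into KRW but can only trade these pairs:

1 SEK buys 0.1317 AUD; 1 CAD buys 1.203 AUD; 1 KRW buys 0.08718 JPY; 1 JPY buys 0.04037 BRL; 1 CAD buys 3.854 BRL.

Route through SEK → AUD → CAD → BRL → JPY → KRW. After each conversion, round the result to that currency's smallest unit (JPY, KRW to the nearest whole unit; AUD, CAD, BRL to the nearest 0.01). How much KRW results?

SEK 47,800.00 × 0.1317 = AUD 6,295.26
AUD 6,295.26 ÷ 1.203 = CAD 5,232.97
CAD 5,232.97 × 3.854 = BRL 20,167.87
BRL 20,167.87 ÷ 0.04037 = JPY 499,576
JPY 499,576 ÷ 0.08718 = KRW 5,730,397

KRW 5,730,397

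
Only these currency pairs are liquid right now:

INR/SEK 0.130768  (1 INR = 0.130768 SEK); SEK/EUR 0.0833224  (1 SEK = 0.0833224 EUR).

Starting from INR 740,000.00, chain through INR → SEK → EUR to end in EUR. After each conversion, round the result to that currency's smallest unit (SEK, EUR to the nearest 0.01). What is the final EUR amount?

INR 740,000.00 × 0.130768 = SEK 96,768.32
SEK 96,768.32 × 0.0833224 = EUR 8,062.97

EUR 8,062.97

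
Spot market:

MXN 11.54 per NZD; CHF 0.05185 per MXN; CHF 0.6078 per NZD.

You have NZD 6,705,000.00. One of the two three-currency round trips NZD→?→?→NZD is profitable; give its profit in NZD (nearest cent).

Profit: NZD 105,906.34

Profitable loop is NZD → CHF → MXN → NZD:
NZD 6,705,000.00 × 0.6078 = CHF 4,075,299.00
CHF 4,075,299.00 ÷ 0.05185 = MXN 78,597,859.21
MXN 78,597,859.21 ÷ 11.54 = NZD 6,810,906.34
Profit = NZD 6,810,906.34 − NZD 6,705,000.00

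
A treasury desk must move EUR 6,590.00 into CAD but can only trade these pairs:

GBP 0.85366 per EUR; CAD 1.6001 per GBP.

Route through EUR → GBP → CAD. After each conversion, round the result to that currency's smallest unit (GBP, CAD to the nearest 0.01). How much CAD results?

CAD 9,001.55

EUR 6,590.00 × 0.85366 = GBP 5,625.62
GBP 5,625.62 × 1.6001 = CAD 9,001.55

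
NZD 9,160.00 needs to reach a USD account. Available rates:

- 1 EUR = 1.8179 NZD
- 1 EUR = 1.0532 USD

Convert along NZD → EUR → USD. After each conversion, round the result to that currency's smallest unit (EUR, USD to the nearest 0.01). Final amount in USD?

USD 5,306.84

NZD 9,160.00 ÷ 1.8179 = EUR 5,038.78
EUR 5,038.78 × 1.0532 = USD 5,306.84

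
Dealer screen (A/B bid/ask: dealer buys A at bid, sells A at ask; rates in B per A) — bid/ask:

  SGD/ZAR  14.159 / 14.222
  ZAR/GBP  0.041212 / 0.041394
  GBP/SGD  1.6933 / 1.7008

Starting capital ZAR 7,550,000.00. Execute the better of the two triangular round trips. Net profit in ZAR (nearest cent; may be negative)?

Net result: ZAR -9,578.30 (no profitable arbitrage after spreads)

Best loop ZAR → SGD → GBP → ZAR:
ZAR 7,550,000.00 ÷ 14.222 (buy SGD at ask) = SGD 530,867.67
SGD 530,867.67 ÷ 1.7008 (buy GBP at ask) = GBP 312,128.22
GBP 312,128.22 ÷ 0.041394 (buy ZAR at ask) = ZAR 7,540,421.70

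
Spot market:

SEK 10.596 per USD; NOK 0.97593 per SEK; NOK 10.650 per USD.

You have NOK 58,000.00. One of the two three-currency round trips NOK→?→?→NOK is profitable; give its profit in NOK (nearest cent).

Profitable loop is NOK → SEK → USD → NOK:
NOK 58,000.00 ÷ 0.97593 = SEK 59,430.49
SEK 59,430.49 ÷ 10.596 = USD 5,608.77
USD 5,608.77 × 10.650 = NOK 59,733.37
Profit = NOK 59,733.37 − NOK 58,000.00

Profit: NOK 1,733.37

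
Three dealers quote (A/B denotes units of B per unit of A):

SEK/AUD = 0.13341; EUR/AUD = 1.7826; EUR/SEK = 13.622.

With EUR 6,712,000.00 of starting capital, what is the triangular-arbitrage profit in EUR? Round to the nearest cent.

Profit: EUR 130,696.94

Profitable loop is EUR → SEK → AUD → EUR:
EUR 6,712,000.00 × 13.622 = SEK 91,430,864.00
SEK 91,430,864.00 × 0.13341 = AUD 12,197,791.57
AUD 12,197,791.57 ÷ 1.7826 = EUR 6,842,696.94
Profit = EUR 6,842,696.94 − EUR 6,712,000.00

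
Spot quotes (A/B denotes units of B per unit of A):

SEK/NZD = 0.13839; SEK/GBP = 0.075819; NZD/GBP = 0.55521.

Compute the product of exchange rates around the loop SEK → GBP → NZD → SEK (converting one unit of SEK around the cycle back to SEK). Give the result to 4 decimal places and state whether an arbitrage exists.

0.9868 (arbitrage exists)

Around SEK → GBP → NZD → SEK: 1 × 0.075819 ÷ 0.55521 ÷ 0.13839 = 0.986770
Product < 1; profitable direction is SEK → NZD → GBP → SEK.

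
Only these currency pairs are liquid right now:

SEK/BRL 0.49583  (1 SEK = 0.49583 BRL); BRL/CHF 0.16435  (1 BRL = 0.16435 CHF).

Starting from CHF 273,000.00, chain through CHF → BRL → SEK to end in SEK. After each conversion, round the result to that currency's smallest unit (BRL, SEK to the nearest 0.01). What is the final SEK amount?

CHF 273,000.00 ÷ 0.16435 = BRL 1,661,089.14
BRL 1,661,089.14 ÷ 0.49583 = SEK 3,350,118.27

SEK 3,350,118.27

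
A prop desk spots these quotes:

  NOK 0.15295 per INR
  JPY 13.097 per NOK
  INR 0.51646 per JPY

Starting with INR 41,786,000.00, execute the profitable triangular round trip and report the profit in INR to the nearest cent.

Profit: INR 1,444,354.78

Profitable loop is INR → NOK → JPY → INR:
INR 41,786,000.00 × 0.15295 = NOK 6,391,168.70
NOK 6,391,168.70 × 13.097 = JPY 83,705,136
JPY 83,705,136 × 0.51646 = INR 43,230,354.78
Profit = INR 43,230,354.78 − INR 41,786,000.00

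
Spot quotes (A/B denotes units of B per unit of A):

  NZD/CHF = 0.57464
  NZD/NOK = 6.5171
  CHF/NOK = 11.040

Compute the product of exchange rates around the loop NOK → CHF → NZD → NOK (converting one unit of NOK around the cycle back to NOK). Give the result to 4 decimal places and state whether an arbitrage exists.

Around NOK → CHF → NZD → NOK: 1 ÷ 11.040 ÷ 0.57464 × 6.5171 = 1.027281
Product > 1; profitable direction is NOK → CHF → NZD → NOK.

1.0273 (arbitrage exists)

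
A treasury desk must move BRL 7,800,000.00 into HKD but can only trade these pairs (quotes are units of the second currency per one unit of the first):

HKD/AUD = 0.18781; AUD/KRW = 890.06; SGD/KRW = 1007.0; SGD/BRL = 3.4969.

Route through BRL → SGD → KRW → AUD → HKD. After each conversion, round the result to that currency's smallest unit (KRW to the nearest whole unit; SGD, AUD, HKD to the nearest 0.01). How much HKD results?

BRL 7,800,000.00 ÷ 3.4969 = SGD 2,230,547.06
SGD 2,230,547.06 × 1007.0 = KRW 2,246,160,889
KRW 2,246,160,889 ÷ 890.06 = AUD 2,523,606.15
AUD 2,523,606.15 ÷ 0.18781 = HKD 13,437,016.93

HKD 13,437,016.93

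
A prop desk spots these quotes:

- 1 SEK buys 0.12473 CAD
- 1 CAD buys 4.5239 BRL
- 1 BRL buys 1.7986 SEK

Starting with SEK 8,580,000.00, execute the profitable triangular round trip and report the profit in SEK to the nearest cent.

Profit: SEK 127,746.87

Profitable loop is SEK → CAD → BRL → SEK:
SEK 8,580,000.00 × 0.12473 = CAD 1,070,183.40
CAD 1,070,183.40 × 4.5239 = BRL 4,841,402.68
BRL 4,841,402.68 × 1.7986 = SEK 8,707,746.87
Profit = SEK 8,707,746.87 − SEK 8,580,000.00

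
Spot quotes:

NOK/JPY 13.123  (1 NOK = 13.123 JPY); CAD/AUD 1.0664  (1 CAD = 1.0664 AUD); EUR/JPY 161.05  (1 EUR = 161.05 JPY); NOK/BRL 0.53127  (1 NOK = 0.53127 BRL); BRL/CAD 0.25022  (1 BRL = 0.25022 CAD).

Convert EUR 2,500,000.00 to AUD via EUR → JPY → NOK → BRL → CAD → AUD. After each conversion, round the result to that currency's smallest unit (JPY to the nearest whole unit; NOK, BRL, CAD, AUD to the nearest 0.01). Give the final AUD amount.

AUD 4,349,357.02

EUR 2,500,000.00 × 161.05 = JPY 402,625,000
JPY 402,625,000 ÷ 13.123 = NOK 30,680,865.66
NOK 30,680,865.66 × 0.53127 = BRL 16,299,823.50
BRL 16,299,823.50 × 0.25022 = CAD 4,078,541.84
CAD 4,078,541.84 × 1.0664 = AUD 4,349,357.02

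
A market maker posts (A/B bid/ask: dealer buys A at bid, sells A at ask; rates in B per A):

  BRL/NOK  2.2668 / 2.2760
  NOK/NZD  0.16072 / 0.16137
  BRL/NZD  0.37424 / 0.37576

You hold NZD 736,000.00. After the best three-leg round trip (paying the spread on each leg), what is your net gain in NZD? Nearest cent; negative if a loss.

Best loop NZD → NOK → BRL → NZD:
NZD 736,000.00 ÷ 0.16137 (buy NOK at ask) = NOK 4,560,946.89
NOK 4,560,946.89 ÷ 2.2760 (buy BRL at ask) = BRL 2,003,930.97
BRL 2,003,930.97 × 0.37424 (sell BRL at bid) = NZD 749,951.13

Net profit: NZD 13,951.13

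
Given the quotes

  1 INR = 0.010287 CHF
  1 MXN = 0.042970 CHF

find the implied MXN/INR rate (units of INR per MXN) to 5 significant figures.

MXN/INR = 4.1771

1 MXN × 0.042970 = 0.04297 CHF
0.04297 CHF ÷ 0.010287 = 4.17712 INR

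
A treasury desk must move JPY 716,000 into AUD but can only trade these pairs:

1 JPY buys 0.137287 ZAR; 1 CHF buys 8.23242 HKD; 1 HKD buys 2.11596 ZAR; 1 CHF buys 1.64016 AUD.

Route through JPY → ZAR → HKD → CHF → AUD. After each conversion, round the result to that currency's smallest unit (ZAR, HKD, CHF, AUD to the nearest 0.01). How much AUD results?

AUD 9,255.37

JPY 716,000 × 0.137287 = ZAR 98,297.49
ZAR 98,297.49 ÷ 2.11596 = HKD 46,455.27
HKD 46,455.27 ÷ 8.23242 = CHF 5,642.97
CHF 5,642.97 × 1.64016 = AUD 9,255.37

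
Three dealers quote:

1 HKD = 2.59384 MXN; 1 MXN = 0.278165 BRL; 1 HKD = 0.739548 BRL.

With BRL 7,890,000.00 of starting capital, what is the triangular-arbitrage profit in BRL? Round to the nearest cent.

Profit: BRL 197,191.05

Profitable loop is BRL → MXN → HKD → BRL:
BRL 7,890,000.00 ÷ 0.278165 = MXN 28,364,459.94
MXN 28,364,459.94 ÷ 2.59384 = HKD 10,935,315.96
HKD 10,935,315.96 × 0.739548 = BRL 8,087,191.05
Profit = BRL 8,087,191.05 − BRL 7,890,000.00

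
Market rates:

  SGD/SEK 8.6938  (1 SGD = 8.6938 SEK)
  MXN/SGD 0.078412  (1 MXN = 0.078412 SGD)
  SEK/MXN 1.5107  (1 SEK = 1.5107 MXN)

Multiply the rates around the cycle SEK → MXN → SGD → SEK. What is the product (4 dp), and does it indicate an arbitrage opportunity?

Around SEK → MXN → SGD → SEK: 1 × 1.5107 × 0.078412 × 8.6938 = 1.029842
Product > 1; profitable direction is SEK → MXN → SGD → SEK.

1.0298 (arbitrage exists)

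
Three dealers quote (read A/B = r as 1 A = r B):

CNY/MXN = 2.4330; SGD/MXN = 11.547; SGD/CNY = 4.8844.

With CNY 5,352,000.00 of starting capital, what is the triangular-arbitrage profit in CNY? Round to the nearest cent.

Profitable loop is CNY → MXN → SGD → CNY:
CNY 5,352,000.00 × 2.4330 = MXN 13,021,416.00
MXN 13,021,416.00 ÷ 11.547 = SGD 1,127,688.23
SGD 1,127,688.23 × 4.8844 = CNY 5,508,080.39
Profit = CNY 5,508,080.39 − CNY 5,352,000.00

Profit: CNY 156,080.39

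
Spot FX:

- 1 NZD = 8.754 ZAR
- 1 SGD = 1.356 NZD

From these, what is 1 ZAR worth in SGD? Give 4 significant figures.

1 ZAR ÷ 8.754 = 0.114233 NZD
0.114233 NZD ÷ 1.356 = 0.084243 SGD

ZAR/SGD = 0.08424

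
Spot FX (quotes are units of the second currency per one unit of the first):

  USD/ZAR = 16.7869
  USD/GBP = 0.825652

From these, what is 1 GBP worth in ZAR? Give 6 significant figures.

GBP/ZAR = 20.3317

1 GBP ÷ 0.825652 = 1.21116 USD
1.21116 USD × 16.7869 = 20.3317 ZAR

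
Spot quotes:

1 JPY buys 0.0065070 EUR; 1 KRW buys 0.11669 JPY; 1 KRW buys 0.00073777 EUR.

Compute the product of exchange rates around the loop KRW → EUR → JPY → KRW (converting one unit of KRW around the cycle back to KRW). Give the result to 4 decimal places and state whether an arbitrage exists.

0.9716 (arbitrage exists)

Around KRW → EUR → JPY → KRW: 1 × 0.00073777 ÷ 0.0065070 ÷ 0.11669 = 0.971643
Product < 1; profitable direction is KRW → JPY → EUR → KRW.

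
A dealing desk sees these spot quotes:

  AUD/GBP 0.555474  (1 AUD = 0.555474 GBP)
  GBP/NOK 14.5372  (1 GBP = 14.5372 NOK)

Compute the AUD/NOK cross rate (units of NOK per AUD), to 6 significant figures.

1 AUD × 0.555474 = 0.555474 GBP
0.555474 GBP × 14.5372 = 8.07504 NOK

AUD/NOK = 8.07504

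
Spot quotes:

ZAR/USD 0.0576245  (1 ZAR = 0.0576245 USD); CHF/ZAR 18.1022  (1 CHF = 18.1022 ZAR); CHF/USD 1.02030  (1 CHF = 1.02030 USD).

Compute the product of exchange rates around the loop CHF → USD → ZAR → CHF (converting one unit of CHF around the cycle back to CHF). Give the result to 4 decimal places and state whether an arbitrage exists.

Around CHF → USD → ZAR → CHF: 1 × 1.02030 ÷ 0.0576245 ÷ 18.1022 = 0.978114
Product < 1; profitable direction is CHF → ZAR → USD → CHF.

0.9781 (arbitrage exists)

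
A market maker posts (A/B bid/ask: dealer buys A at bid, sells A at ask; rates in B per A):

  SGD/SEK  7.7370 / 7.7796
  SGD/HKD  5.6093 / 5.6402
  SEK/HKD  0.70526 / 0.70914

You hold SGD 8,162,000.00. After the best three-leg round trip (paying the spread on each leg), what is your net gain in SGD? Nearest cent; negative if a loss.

Best loop SGD → HKD → SEK → SGD:
SGD 8,162,000.00 × 5.6093 (sell SGD at bid) = HKD 45,783,106.60
HKD 45,783,106.60 ÷ 0.70914 (buy SEK at ask) = SEK 64,561,449.93
SEK 64,561,449.93 ÷ 7.7796 (buy SGD at ask) = SGD 8,298,813.55

Net profit: SGD 136,813.55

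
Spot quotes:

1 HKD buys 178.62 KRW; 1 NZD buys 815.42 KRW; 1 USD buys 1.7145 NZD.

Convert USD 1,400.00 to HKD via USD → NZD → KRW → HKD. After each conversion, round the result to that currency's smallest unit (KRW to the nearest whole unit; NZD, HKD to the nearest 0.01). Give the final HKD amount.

HKD 10,957.64

USD 1,400.00 × 1.7145 = NZD 2,400.30
NZD 2,400.30 × 815.42 = KRW 1,957,253
KRW 1,957,253 ÷ 178.62 = HKD 10,957.64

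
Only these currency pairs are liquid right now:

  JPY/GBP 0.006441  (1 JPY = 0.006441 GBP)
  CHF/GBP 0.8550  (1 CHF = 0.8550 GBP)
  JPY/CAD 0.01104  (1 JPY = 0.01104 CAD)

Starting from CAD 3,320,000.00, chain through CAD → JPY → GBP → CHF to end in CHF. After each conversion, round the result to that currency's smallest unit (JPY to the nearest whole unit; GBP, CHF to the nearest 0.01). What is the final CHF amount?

CAD 3,320,000.00 ÷ 0.01104 = JPY 300,724,638
JPY 300,724,638 × 0.006441 = GBP 1,936,967.39
GBP 1,936,967.39 ÷ 0.8550 = CHF 2,265,458.94

CHF 2,265,458.94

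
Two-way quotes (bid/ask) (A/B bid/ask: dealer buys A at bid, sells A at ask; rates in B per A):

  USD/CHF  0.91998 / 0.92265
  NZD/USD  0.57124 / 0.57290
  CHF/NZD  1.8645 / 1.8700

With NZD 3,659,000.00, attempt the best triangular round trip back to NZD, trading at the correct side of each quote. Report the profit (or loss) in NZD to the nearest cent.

Best loop NZD → CHF → USD → NZD:
NZD 3,659,000.00 ÷ 1.8700 (buy CHF at ask) = CHF 1,956,684.49
CHF 1,956,684.49 ÷ 0.92265 (buy USD at ask) = USD 2,120,722.37
USD 2,120,722.37 ÷ 0.57290 (buy NZD at ask) = NZD 3,701,732.18

Net profit: NZD 42,732.18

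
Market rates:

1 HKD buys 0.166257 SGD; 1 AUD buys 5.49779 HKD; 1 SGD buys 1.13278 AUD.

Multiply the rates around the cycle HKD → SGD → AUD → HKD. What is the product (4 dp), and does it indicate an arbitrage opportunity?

1.0354 (arbitrage exists)

Around HKD → SGD → AUD → HKD: 1 × 0.166257 × 1.13278 × 5.49779 = 1.035413
Product > 1; profitable direction is HKD → SGD → AUD → HKD.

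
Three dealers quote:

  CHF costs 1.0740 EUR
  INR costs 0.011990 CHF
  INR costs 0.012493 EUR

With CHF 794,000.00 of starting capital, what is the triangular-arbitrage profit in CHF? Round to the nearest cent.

Profit: CHF 24,421.87

Profitable loop is CHF → EUR → INR → CHF:
CHF 794,000.00 × 1.0740 = EUR 852,756.00
EUR 852,756.00 ÷ 0.012493 = INR 68,258,704.87
INR 68,258,704.87 × 0.011990 = CHF 818,421.87
Profit = CHF 818,421.87 − CHF 794,000.00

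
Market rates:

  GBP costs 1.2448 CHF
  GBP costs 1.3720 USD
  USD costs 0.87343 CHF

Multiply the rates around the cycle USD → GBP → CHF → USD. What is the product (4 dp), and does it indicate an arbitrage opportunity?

Around USD → GBP → CHF → USD: 1 ÷ 1.3720 × 1.2448 ÷ 0.87343 = 1.038765
Product > 1; profitable direction is USD → GBP → CHF → USD.

1.0388 (arbitrage exists)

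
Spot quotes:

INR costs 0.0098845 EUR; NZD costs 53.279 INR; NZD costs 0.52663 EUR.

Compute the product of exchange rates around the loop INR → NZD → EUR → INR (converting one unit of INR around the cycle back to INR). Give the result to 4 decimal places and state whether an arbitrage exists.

1.0000 (no arbitrage)

Around INR → NZD → EUR → INR: 1 ÷ 53.279 × 0.52663 ÷ 0.0098845 = 0.999988
Product ≈ 1 (deviation 0.001%, within rounding noise).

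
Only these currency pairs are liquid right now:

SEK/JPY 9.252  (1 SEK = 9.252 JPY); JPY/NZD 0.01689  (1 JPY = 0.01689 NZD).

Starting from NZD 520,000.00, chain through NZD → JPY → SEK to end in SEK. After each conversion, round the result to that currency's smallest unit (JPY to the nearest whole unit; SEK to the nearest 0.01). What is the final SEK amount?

NZD 520,000.00 ÷ 0.01689 = JPY 30,787,448
JPY 30,787,448 ÷ 9.252 = SEK 3,327,653.26

SEK 3,327,653.26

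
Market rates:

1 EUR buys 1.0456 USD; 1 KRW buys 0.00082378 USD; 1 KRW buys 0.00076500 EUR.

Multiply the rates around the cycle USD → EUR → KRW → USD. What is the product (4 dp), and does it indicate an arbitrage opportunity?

1.0299 (arbitrage exists)

Around USD → EUR → KRW → USD: 1 ÷ 1.0456 ÷ 0.00076500 × 0.00082378 = 1.029874
Product > 1; profitable direction is USD → EUR → KRW → USD.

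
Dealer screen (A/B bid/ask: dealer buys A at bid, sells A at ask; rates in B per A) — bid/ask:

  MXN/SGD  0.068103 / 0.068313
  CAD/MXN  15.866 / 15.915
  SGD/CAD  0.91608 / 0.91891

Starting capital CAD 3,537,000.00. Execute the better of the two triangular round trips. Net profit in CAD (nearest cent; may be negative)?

Best loop CAD → SGD → MXN → CAD:
CAD 3,537,000.00 ÷ 0.91891 (buy SGD at ask) = SGD 3,849,125.59
SGD 3,849,125.59 ÷ 0.068313 (buy MXN at ask) = MXN 56,345,433.44
MXN 56,345,433.44 ÷ 15.915 (buy CAD at ask) = CAD 3,540,397.95

Net profit: CAD 3,397.95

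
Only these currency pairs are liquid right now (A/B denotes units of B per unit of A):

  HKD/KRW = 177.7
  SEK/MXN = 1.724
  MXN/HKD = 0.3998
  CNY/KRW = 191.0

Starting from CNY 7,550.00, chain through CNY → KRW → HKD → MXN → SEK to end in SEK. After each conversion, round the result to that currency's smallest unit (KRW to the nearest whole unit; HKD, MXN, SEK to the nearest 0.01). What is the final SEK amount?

SEK 11,773.69

CNY 7,550.00 × 191.0 = KRW 1,442,050
KRW 1,442,050 ÷ 177.7 = HKD 8,115.08
HKD 8,115.08 ÷ 0.3998 = MXN 20,297.85
MXN 20,297.85 ÷ 1.724 = SEK 11,773.69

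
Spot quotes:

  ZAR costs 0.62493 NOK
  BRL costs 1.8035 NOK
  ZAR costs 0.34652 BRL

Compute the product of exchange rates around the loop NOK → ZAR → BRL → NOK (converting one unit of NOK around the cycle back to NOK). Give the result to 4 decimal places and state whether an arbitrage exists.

1.0000 (no arbitrage)

Around NOK → ZAR → BRL → NOK: 1 ÷ 0.62493 × 0.34652 × 1.8035 = 1.000030
Product ≈ 1 (deviation 0.003%, within rounding noise).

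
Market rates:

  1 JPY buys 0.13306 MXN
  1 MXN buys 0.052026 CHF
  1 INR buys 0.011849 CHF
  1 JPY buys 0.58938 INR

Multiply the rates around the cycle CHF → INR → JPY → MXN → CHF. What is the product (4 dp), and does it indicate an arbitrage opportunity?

Around CHF → INR → JPY → MXN → CHF: 1 ÷ 0.011849 ÷ 0.58938 × 0.13306 × 0.052026 = 0.991267
Product < 1; profitable direction is CHF → MXN → JPY → INR → CHF.

0.9913 (arbitrage exists)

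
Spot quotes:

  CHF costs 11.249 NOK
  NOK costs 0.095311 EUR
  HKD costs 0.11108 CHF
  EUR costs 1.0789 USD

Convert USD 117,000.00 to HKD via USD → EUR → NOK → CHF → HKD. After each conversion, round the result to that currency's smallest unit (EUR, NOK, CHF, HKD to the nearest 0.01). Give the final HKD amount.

USD 117,000.00 ÷ 1.0789 = EUR 108,443.79
EUR 108,443.79 ÷ 0.095311 = NOK 1,137,788.82
NOK 1,137,788.82 ÷ 11.249 = CHF 101,145.77
CHF 101,145.77 ÷ 0.11108 = HKD 910,566.89

HKD 910,566.89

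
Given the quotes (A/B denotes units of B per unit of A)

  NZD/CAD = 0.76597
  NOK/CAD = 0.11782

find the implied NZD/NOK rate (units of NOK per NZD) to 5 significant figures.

1 NZD × 0.76597 = 0.76597 CAD
0.76597 CAD ÷ 0.11782 = 6.50119 NOK

NZD/NOK = 6.5012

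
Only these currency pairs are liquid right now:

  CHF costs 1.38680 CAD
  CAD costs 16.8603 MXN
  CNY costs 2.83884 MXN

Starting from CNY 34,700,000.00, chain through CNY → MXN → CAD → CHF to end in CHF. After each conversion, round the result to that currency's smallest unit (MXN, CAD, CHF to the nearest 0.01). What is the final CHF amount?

CHF 4,212,998.07

CNY 34,700,000.00 × 2.83884 = MXN 98,507,748.00
MXN 98,507,748.00 ÷ 16.8603 = CAD 5,842,585.72
CAD 5,842,585.72 ÷ 1.38680 = CHF 4,212,998.07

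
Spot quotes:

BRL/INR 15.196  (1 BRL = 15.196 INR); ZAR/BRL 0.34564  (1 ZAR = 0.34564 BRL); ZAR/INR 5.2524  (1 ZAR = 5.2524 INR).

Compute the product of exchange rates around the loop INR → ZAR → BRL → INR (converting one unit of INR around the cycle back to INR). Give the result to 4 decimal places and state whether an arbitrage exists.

Around INR → ZAR → BRL → INR: 1 ÷ 5.2524 × 0.34564 × 15.196 = 0.999990
Product ≈ 1 (deviation 0.001%, within rounding noise).

1.0000 (no arbitrage)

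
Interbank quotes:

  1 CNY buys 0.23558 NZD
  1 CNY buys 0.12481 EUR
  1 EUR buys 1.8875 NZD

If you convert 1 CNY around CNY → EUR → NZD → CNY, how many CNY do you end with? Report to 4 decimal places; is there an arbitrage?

Around CNY → EUR → NZD → CNY: 1 × 0.12481 × 1.8875 ÷ 0.23558 = 0.999995
Product ≈ 1 (deviation 0.000%, within rounding noise).

1.0000 (no arbitrage)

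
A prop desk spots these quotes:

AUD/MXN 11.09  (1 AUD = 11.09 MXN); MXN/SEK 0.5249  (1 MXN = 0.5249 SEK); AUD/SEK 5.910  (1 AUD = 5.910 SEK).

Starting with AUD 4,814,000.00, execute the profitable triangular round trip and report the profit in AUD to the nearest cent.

Profit: AUD 73,485.12

Profitable loop is AUD → SEK → MXN → AUD:
AUD 4,814,000.00 × 5.910 = SEK 28,450,740.00
SEK 28,450,740.00 ÷ 0.5249 = MXN 54,202,209.94
MXN 54,202,209.94 ÷ 11.09 = AUD 4,887,485.12
Profit = AUD 4,887,485.12 − AUD 4,814,000.00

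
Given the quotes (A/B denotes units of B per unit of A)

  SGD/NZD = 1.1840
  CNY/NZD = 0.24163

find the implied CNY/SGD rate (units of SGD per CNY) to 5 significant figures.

CNY/SGD = 0.20408

1 CNY × 0.24163 = 0.24163 NZD
0.24163 NZD ÷ 1.1840 = 0.204079 SGD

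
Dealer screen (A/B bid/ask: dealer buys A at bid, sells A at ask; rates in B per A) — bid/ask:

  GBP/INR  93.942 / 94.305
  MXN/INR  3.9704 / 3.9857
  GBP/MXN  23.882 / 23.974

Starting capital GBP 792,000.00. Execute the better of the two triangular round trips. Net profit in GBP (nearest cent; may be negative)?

Net profit: GBP 4,334.29

Best loop GBP → MXN → INR → GBP:
GBP 792,000.00 × 23.882 (sell GBP at bid) = MXN 18,914,544.00
MXN 18,914,544.00 × 3.9704 (sell MXN at bid) = INR 75,098,305.50
INR 75,098,305.50 ÷ 94.305 (buy GBP at ask) = GBP 796,334.29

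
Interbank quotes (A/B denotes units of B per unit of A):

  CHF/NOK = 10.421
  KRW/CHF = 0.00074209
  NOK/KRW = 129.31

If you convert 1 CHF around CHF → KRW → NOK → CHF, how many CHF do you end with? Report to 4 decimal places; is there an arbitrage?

Around CHF → KRW → NOK → CHF: 1 ÷ 0.00074209 ÷ 129.31 ÷ 10.421 = 1.000004
Product ≈ 1 (deviation 0.000%, within rounding noise).

1.0000 (no arbitrage)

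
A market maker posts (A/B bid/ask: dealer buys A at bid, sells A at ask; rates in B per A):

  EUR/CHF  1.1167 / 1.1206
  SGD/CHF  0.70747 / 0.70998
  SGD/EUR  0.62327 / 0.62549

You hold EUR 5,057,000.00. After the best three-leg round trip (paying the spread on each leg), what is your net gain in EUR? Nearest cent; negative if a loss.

Net profit: EUR 47,227.15

Best loop EUR → SGD → CHF → EUR:
EUR 5,057,000.00 ÷ 0.62549 (buy SGD at ask) = SGD 8,084,861.47
SGD 8,084,861.47 × 0.70747 (sell SGD at bid) = CHF 5,719,796.94
CHF 5,719,796.94 ÷ 1.1206 (buy EUR at ask) = EUR 5,104,227.15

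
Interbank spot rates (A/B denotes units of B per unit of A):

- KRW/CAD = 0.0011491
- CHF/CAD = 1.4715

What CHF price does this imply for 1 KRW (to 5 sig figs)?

1 KRW × 0.0011491 = 0.0011491 CAD
0.0011491 CAD ÷ 1.4715 = 0.000780904 CHF

KRW/CHF = 0.00078090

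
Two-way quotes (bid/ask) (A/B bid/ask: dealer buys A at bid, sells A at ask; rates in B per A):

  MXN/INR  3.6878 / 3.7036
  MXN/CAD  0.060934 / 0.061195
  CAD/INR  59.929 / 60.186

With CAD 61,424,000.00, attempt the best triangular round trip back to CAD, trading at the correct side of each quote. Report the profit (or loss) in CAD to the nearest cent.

Best loop CAD → MXN → INR → CAD:
CAD 61,424,000.00 ÷ 0.061195 (buy MXN at ask) = MXN 1,003,742,135.80
MXN 1,003,742,135.80 × 3.6878 (sell MXN at bid) = INR 3,701,600,248.39
INR 3,701,600,248.39 ÷ 60.186 (buy CAD at ask) = CAD 61,502,679.17

Net profit: CAD 78,679.17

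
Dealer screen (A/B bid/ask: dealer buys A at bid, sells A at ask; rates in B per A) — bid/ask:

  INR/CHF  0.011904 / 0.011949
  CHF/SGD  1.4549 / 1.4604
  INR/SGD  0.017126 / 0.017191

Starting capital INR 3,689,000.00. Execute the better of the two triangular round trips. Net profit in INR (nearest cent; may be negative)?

Best loop INR → CHF → SGD → INR:
INR 3,689,000.00 × 0.011904 (sell INR at bid) = CHF 43,913.86
CHF 43,913.86 × 1.4549 (sell CHF at bid) = SGD 63,890.27
SGD 63,890.27 ÷ 0.017191 (buy INR at ask) = INR 3,716,495.21

Net profit: INR 27,495.21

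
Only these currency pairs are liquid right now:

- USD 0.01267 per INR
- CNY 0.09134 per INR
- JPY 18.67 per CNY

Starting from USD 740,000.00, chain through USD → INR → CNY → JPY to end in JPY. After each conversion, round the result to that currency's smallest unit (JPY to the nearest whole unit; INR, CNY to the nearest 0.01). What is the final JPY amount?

USD 740,000.00 ÷ 0.01267 = INR 58,405,682.72
INR 58,405,682.72 × 0.09134 = CNY 5,334,775.06
CNY 5,334,775.06 × 18.67 = JPY 99,600,250

JPY 99,600,250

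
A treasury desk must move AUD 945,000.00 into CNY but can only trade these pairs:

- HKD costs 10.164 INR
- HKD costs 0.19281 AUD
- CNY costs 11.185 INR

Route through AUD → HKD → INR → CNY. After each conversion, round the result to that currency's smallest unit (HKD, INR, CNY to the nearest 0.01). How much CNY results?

CNY 4,453,802.16

AUD 945,000.00 ÷ 0.19281 = HKD 4,901,198.07
HKD 4,901,198.07 × 10.164 = INR 49,815,777.18
INR 49,815,777.18 ÷ 11.185 = CNY 4,453,802.16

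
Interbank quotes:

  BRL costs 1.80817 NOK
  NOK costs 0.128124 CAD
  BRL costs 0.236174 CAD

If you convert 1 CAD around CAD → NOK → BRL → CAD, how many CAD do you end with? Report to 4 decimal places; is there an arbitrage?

Around CAD → NOK → BRL → CAD: 1 ÷ 0.128124 ÷ 1.80817 × 0.236174 = 1.019442
Product > 1; profitable direction is CAD → NOK → BRL → CAD.

1.0194 (arbitrage exists)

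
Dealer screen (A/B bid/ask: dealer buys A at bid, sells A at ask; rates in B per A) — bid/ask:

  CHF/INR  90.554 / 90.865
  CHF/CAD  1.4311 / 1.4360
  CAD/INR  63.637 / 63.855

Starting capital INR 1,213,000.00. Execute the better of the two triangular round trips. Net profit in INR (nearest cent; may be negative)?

Best loop INR → CHF → CAD → INR:
INR 1,213,000.00 ÷ 90.865 (buy CHF at ask) = CHF 13,349.47
CHF 13,349.47 × 1.4311 (sell CHF at bid) = CAD 19,104.43
CAD 19,104.43 × 63.637 (sell CAD at bid) = INR 1,215,748.80

Net profit: INR 2,748.80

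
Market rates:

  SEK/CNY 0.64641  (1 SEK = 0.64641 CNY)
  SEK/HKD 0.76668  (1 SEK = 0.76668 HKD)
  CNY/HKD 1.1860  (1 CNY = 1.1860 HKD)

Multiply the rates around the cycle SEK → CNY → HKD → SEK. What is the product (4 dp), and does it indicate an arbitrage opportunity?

Around SEK → CNY → HKD → SEK: 1 × 0.64641 × 1.1860 ÷ 0.76668 = 0.999951
Product ≈ 1 (deviation 0.005%, within rounding noise).

1.0000 (no arbitrage)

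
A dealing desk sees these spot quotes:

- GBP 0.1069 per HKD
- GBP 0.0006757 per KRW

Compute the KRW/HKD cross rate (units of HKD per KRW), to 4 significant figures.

KRW/HKD = 0.006321

1 KRW × 0.0006757 = 0.0006757 GBP
0.0006757 GBP ÷ 0.1069 = 0.00632086 HKD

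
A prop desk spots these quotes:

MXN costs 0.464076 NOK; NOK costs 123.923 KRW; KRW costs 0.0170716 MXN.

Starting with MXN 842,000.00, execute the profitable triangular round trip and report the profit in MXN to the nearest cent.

Profit: MXN 15,623.83

Profitable loop is MXN → KRW → NOK → MXN:
MXN 842,000.00 ÷ 0.0170716 = KRW 49,321,680
KRW 49,321,680 ÷ 123.923 = NOK 398,002.63
NOK 398,002.63 ÷ 0.464076 = MXN 857,623.83
Profit = MXN 857,623.83 − MXN 842,000.00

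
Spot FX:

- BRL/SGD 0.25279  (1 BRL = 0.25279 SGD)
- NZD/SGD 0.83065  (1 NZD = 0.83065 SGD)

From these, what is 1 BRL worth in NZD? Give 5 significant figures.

BRL/NZD = 0.30433

1 BRL × 0.25279 = 0.25279 SGD
0.25279 SGD ÷ 0.83065 = 0.304328 NZD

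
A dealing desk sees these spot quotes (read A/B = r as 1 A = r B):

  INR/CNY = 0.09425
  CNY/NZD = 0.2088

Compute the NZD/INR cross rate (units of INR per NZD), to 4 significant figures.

NZD/INR = 50.81

1 NZD ÷ 0.2088 = 4.78927 CNY
4.78927 CNY ÷ 0.09425 = 50.8146 INR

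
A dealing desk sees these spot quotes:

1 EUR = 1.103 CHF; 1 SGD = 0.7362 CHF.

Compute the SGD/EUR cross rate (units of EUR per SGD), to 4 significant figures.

SGD/EUR = 0.6675

1 SGD × 0.7362 = 0.7362 CHF
0.7362 CHF ÷ 1.103 = 0.667452 EUR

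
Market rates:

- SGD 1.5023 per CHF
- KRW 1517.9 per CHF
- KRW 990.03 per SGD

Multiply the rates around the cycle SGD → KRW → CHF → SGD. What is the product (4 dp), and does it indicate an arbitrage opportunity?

0.9799 (arbitrage exists)

Around SGD → KRW → CHF → SGD: 1 × 990.03 ÷ 1517.9 × 1.5023 = 0.979855
Product < 1; profitable direction is SGD → CHF → KRW → SGD.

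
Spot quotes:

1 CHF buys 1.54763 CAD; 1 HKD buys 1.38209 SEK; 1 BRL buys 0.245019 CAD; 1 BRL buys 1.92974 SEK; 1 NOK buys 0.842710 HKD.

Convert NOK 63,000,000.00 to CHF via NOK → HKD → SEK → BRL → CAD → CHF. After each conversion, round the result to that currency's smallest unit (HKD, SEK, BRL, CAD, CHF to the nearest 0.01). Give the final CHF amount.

NOK 63,000,000.00 × 0.842710 = HKD 53,090,730.00
HKD 53,090,730.00 × 1.38209 = SEK 73,376,167.03
SEK 73,376,167.03 ÷ 1.92974 = BRL 38,023,861.78
BRL 38,023,861.78 × 0.245019 = CAD 9,316,568.59
CAD 9,316,568.59 ÷ 1.54763 = CHF 6,019,894.03

CHF 6,019,894.03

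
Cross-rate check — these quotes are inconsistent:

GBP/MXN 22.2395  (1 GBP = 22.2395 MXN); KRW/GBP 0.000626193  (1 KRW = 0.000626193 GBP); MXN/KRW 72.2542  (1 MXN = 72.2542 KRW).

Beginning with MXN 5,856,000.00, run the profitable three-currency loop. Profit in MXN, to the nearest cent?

Profitable loop is MXN → KRW → GBP → MXN:
MXN 5,856,000.00 × 72.2542 = KRW 423,120,595
KRW 423,120,595 × 0.000626193 = GBP 264,955.15
GBP 264,955.15 × 22.2395 = MXN 5,892,470.17
Profit = MXN 5,892,470.17 − MXN 5,856,000.00

Profit: MXN 36,470.17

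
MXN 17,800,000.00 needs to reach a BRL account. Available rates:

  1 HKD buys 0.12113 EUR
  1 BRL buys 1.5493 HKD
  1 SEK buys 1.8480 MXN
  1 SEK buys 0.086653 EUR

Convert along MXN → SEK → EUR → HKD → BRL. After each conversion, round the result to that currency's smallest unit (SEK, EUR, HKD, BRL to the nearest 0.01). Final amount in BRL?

MXN 17,800,000.00 ÷ 1.8480 = SEK 9,632,034.63
SEK 9,632,034.63 × 0.086653 = EUR 834,644.70
EUR 834,644.70 ÷ 0.12113 = HKD 6,890,487.08
HKD 6,890,487.08 ÷ 1.5493 = BRL 4,447,484.08

BRL 4,447,484.08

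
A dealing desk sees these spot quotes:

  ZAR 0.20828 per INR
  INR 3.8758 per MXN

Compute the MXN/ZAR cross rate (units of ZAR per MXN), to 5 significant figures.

MXN/ZAR = 0.80725

1 MXN × 3.8758 = 3.8758 INR
3.8758 INR × 0.20828 = 0.807252 ZAR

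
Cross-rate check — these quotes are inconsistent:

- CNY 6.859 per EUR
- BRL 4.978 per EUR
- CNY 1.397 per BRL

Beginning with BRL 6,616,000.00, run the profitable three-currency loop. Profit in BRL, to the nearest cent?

Profit: BRL 91,890.93

Profitable loop is BRL → CNY → EUR → BRL:
BRL 6,616,000.00 × 1.397 = CNY 9,242,552.00
CNY 9,242,552.00 ÷ 6.859 = EUR 1,347,507.22
EUR 1,347,507.22 × 4.978 = BRL 6,707,890.93
Profit = BRL 6,707,890.93 − BRL 6,616,000.00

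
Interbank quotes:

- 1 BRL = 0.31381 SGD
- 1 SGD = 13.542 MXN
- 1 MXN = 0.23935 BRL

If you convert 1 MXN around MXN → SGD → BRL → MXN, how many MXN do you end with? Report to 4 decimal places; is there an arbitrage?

0.9831 (arbitrage exists)

Around MXN → SGD → BRL → MXN: 1 ÷ 13.542 ÷ 0.31381 ÷ 0.23935 = 0.983144
Product < 1; profitable direction is MXN → BRL → SGD → MXN.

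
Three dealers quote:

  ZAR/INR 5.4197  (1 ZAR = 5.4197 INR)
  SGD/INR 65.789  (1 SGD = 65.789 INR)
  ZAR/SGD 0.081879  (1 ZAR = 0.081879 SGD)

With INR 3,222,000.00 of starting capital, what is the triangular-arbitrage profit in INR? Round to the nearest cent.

Profit: INR 19,716.03

Profitable loop is INR → SGD → ZAR → INR:
INR 3,222,000.00 ÷ 65.789 = SGD 48,974.75
SGD 48,974.75 ÷ 0.081879 = ZAR 598,135.70
ZAR 598,135.70 × 5.4197 = INR 3,241,716.03
Profit = INR 3,241,716.03 − INR 3,222,000.00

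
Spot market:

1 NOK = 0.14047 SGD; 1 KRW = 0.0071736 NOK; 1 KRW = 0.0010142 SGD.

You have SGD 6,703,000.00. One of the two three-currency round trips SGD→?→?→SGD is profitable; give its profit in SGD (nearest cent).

Profit: SGD 43,399.99

Profitable loop is SGD → NOK → KRW → SGD:
SGD 6,703,000.00 ÷ 0.14047 = NOK 47,718,374.03
NOK 47,718,374.03 ÷ 0.0071736 = KRW 6,651,942,404
KRW 6,651,942,404 × 0.0010142 = SGD 6,746,399.99
Profit = SGD 6,746,399.99 − SGD 6,703,000.00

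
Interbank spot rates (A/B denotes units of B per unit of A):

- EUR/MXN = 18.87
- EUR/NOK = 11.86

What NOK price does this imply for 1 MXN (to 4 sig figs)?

1 MXN ÷ 18.87 = 0.0529942 EUR
0.0529942 EUR × 11.86 = 0.628511 NOK

MXN/NOK = 0.6285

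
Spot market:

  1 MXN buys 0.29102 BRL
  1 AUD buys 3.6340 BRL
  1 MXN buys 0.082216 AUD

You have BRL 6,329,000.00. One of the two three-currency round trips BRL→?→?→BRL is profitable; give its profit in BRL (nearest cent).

Profitable loop is BRL → MXN → AUD → BRL:
BRL 6,329,000.00 ÷ 0.29102 = MXN 21,747,646.21
MXN 21,747,646.21 × 0.082216 = AUD 1,788,004.48
AUD 1,788,004.48 × 3.6340 = BRL 6,497,608.28
Profit = BRL 6,497,608.28 − BRL 6,329,000.00

Profit: BRL 168,608.28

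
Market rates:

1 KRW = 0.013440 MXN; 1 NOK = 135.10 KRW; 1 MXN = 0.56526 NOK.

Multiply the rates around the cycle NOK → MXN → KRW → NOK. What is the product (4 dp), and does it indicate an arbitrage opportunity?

Around NOK → MXN → KRW → NOK: 1 ÷ 0.56526 ÷ 0.013440 ÷ 135.10 = 0.974310
Product < 1; profitable direction is NOK → KRW → MXN → NOK.

0.9743 (arbitrage exists)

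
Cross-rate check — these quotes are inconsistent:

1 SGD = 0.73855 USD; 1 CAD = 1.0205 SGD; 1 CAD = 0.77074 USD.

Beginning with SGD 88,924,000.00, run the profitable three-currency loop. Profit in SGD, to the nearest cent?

Profitable loop is SGD → CAD → USD → SGD:
SGD 88,924,000.00 ÷ 1.0205 = CAD 87,137,677.61
CAD 87,137,677.61 × 0.77074 = USD 67,160,493.64
USD 67,160,493.64 ÷ 0.73855 = SGD 90,935,608.48
Profit = SGD 90,935,608.48 − SGD 88,924,000.00

Profit: SGD 2,011,608.48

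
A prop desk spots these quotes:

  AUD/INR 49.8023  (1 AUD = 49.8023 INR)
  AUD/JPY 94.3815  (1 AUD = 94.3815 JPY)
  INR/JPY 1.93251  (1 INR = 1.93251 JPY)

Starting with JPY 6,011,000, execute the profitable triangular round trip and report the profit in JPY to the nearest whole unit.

Profit: JPY 118,584

Profitable loop is JPY → AUD → INR → JPY:
JPY 6,011,000 ÷ 94.3815 = AUD 63,688.33
AUD 63,688.33 × 49.8023 = INR 3,171,825.25
INR 3,171,825.25 × 1.93251 = JPY 6,129,584
Profit = JPY 6,129,584 − JPY 6,011,000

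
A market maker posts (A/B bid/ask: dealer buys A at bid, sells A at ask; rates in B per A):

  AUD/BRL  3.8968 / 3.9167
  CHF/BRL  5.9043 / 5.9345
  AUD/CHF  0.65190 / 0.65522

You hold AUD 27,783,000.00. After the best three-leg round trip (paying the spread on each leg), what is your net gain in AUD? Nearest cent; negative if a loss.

Net profit: AUD 59,996.70

Best loop AUD → BRL → CHF → AUD:
AUD 27,783,000.00 × 3.8968 (sell AUD at bid) = BRL 108,264,794.40
BRL 108,264,794.40 ÷ 5.9345 (buy CHF at ask) = CHF 18,243,288.30
CHF 18,243,288.30 ÷ 0.65522 (buy AUD at ask) = AUD 27,842,996.70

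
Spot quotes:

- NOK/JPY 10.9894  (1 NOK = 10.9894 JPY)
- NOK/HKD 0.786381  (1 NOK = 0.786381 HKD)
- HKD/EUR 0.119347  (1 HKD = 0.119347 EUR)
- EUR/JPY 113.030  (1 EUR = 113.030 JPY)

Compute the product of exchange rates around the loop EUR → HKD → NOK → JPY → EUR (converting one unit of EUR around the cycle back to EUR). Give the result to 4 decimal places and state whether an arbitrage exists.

1.0359 (arbitrage exists)

Around EUR → HKD → NOK → JPY → EUR: 1 ÷ 0.119347 ÷ 0.786381 × 10.9894 ÷ 113.030 = 1.035943
Product > 1; profitable direction is EUR → HKD → NOK → JPY → EUR.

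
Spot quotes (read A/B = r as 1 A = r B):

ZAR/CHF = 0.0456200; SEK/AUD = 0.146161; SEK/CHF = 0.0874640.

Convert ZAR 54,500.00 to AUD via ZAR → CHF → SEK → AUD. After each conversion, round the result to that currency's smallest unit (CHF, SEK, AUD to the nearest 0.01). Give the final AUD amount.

AUD 4,154.84

ZAR 54,500.00 × 0.0456200 = CHF 2,486.29
CHF 2,486.29 ÷ 0.0874640 = SEK 28,426.44
SEK 28,426.44 × 0.146161 = AUD 4,154.84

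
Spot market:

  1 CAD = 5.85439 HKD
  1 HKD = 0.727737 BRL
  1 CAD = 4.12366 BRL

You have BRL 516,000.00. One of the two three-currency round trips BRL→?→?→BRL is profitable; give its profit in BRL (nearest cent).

Profitable loop is BRL → CAD → HKD → BRL:
BRL 516,000.00 ÷ 4.12366 = CAD 125,131.56
CAD 125,131.56 × 5.85439 = HKD 732,568.94
HKD 732,568.94 × 0.727737 = BRL 533,117.52
Profit = BRL 533,117.52 − BRL 516,000.00

Profit: BRL 17,117.52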